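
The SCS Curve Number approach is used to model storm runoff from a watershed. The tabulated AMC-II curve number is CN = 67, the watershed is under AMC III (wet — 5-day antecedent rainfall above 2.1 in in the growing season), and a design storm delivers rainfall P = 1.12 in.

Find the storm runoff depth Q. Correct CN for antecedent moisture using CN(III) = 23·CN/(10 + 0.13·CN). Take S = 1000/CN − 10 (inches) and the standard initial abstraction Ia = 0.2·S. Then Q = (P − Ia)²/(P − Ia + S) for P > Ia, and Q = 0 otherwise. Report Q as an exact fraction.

Q = 177528976/1051231675 in ≈ 0.169 in

Adjust CN=67 to AMC III: 23·67/(10 + 0.13·67) → 1541 ÷ (1871/100) = 154100/1871 ≈ 82.362
Retention S: 1000/CN − 10 with CN=82.362 → S = 3300/1541 ≈ 2.141 in
Ia = 0.2·(3300/1541) = 660/1541 in ≈ 0.428 in
Since P=1.120 > Ia=0.428: effective rainfall P−Ia = 26648/38525 in
Q: (26648/38525)² ÷ (109148/38525) = 177528976/1051231675 in (≈ 0.169 in)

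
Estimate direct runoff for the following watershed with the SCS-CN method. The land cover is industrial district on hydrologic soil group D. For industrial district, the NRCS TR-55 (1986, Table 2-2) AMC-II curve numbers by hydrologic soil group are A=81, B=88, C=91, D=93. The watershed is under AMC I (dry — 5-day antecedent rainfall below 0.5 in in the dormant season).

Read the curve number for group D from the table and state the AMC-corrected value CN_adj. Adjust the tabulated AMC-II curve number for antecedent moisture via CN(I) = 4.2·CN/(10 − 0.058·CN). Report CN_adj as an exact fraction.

CN_adj = 27900/329 ≈ 84.802

NRCS table: industrial district, soil group D → CN(II) = 93
Adjust CN=93 to AMC I: 4.2·93/(10 − 0.058·93) → (1953/5) ÷ (2303/500) = 27900/329 ≈ 84.802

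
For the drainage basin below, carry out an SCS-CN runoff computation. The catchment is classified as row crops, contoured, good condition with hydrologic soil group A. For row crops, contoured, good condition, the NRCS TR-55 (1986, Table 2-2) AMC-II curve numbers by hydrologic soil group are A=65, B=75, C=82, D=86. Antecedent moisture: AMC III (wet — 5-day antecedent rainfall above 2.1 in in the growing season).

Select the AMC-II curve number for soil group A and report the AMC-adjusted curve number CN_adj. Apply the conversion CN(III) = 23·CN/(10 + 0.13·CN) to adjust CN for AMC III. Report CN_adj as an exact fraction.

NRCS table: row crops, contoured, good condition, soil group A → CN(II) = 65
CN(III) from CN(II)=65: (23·65)/(10 + 0.13·65) = 29900/369 ≈ 81.030

CN_adj = 29900/369 ≈ 81.030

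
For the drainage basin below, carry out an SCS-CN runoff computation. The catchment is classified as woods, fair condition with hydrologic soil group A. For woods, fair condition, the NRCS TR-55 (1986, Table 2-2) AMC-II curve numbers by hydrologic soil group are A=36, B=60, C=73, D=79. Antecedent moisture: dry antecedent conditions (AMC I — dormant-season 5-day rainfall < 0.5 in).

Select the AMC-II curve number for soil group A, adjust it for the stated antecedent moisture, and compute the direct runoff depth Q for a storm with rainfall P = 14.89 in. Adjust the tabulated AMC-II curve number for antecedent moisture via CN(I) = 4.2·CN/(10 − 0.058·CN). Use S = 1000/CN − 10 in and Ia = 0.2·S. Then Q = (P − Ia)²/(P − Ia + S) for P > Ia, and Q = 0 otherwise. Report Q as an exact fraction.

Q = 14743059241/17414856900 in ≈ 0.847 in

NRCS table: woods, fair condition, soil group A → CN(II) = 36
Adjust CN=36 to AMC I: 4.2·36/(10 − 0.058·36) → (756/5) ÷ (989/125) = 18900/989 ≈ 19.110
Max retention: S = 1000/(18900/989) − 10 = 8000/189 in (≈ 42.328 in)
Initial abstraction Ia = S/5 = (8000/189)/5 = 1600/189 ≈ 8.466 in
P − Ia = 14.890 − 8.466 = 121421/18900 ≈ 6.424 in (> 0, runoff occurs)
Q = (121421/18900)²/((121421/18900) + 8000/189) = (14743059241/357210000)/(921421/18900) = 14743059241/17414856900 in ≈ 0.847 in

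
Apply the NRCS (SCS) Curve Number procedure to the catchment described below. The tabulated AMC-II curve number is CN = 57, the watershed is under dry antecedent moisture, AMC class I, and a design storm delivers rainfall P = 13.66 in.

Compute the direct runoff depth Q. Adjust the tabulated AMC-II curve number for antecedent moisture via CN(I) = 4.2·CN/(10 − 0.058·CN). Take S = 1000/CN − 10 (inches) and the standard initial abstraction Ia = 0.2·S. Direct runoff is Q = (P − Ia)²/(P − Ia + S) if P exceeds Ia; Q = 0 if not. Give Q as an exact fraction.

Q = 363067707601/100401427350 in ≈ 3.616 in

Dry (AMC I): CN(I) = 4.2·57/(10 − 0.058·57) = (1197/5)/(3347/500) = 119700/3347 ≈ 35.763
S = 1000/(119700/3347) − 10 = 21500/1197 in ≈ 17.962 in
Initial abstraction Ia = S/5 = (21500/1197)/5 = 4300/1197 ≈ 3.592 in
Since P=13.660 > Ia=3.592: effective rainfall P−Ia = 602551/59850 in
Runoff Q = (P−Ia)²/(P−Ia+S) = (10.068)²/(10.068+17.962) = 363067707601/100401427350 ≈ 3.616 in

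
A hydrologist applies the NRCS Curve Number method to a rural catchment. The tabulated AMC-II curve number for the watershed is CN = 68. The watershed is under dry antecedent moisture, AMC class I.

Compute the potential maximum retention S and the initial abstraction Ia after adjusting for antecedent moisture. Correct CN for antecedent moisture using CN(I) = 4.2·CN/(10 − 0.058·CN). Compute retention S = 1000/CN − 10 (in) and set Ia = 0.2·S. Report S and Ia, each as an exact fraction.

CN(I) from CN(II)=68: (4.2·68)/(10 − 0.058·68) = 35700/757 ≈ 47.160
Max retention: S = 1000/(35700/757) − 10 = 4000/357 in (≈ 11.204 in)
Initial abstraction Ia = S/5 = (4000/357)/5 = 800/357 ≈ 2.241 in

S = 4000/357 in ≈ 11.204 in; Ia = 800/357 in ≈ 2.241 in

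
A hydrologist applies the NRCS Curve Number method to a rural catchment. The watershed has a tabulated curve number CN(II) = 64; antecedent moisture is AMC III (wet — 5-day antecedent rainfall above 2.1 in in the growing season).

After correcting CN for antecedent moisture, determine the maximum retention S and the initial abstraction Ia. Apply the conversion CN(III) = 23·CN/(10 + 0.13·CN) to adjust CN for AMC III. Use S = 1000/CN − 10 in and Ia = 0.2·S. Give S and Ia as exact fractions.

CN(III) from CN(II)=64: (23·64)/(10 + 0.13·64) = 18400/229 ≈ 80.349
Retention S: 1000/CN − 10 with CN=80.349 → S = 225/92 ≈ 2.446 in
Ia = 0.2·(225/92) = 45/92 in ≈ 0.489 in

S = 225/92 in ≈ 2.446 in; Ia = 45/92 in ≈ 0.489 in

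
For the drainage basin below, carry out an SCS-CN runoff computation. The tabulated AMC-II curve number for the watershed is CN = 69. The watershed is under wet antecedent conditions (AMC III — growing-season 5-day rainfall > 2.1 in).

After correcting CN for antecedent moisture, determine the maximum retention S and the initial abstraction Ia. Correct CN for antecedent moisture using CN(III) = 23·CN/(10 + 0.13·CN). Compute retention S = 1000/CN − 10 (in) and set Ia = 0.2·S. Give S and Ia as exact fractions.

Adjust CN=69 to AMC III: 23·69/(10 + 0.13·69) → 1587 ÷ (1897/100) = 158700/1897 ≈ 83.658
S = 1000/(158700/1897) − 10 = 3100/1587 in ≈ 1.953 in
Ia = 0.2S: 0.2·1.953 = 0.391 in (exactly 620/1587)

S = 3100/1587 in ≈ 1.953 in; Ia = 620/1587 in ≈ 0.391 in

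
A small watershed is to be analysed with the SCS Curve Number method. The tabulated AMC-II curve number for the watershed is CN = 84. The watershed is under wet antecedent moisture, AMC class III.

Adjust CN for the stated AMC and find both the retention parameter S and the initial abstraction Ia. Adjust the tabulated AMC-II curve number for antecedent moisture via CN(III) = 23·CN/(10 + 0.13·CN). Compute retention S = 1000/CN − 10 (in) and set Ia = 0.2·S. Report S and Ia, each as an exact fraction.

Wet (AMC III): CN(III) = 23·84/(10 + 0.13·84) = 1932/(523/25) = 48300/523 ≈ 92.352
Retention S: 1000/CN − 10 with CN=92.352 → S = 400/483 ≈ 0.828 in
Initial abstraction Ia = S/5 = (400/483)/5 = 80/483 ≈ 0.166 in

S = 400/483 in ≈ 0.828 in; Ia = 80/483 in ≈ 0.166 in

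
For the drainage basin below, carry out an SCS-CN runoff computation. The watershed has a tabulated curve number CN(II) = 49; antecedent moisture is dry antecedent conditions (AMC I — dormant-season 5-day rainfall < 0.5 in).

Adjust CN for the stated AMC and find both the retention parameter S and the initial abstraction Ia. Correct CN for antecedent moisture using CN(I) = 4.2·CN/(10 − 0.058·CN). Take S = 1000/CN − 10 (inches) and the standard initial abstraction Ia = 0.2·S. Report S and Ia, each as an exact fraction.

S = 8500/343 in ≈ 24.781 in; Ia = 1700/343 in ≈ 4.956 in

CN(I) from CN(II)=49: (4.2·49)/(10 − 0.058·49) = 34300/1193 ≈ 28.751
S = 1000/(34300/1193) − 10 = 8500/343 in ≈ 24.781 in
Initial abstraction Ia = S/5 = (8500/343)/5 = 1700/343 ≈ 4.956 in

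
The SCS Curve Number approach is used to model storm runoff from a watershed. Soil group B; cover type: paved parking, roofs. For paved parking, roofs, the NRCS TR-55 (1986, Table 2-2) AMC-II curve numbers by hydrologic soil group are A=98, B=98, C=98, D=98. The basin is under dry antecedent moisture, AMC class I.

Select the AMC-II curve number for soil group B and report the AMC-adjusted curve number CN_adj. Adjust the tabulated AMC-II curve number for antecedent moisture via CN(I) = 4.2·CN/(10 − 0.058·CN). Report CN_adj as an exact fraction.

NRCS table: paved parking, roofs, soil group B → CN(II) = 98
Dry (AMC I): CN(I) = 4.2·98/(10 − 0.058·98) = (2058/5)/(1079/250) = 102900/1079 ≈ 95.366

CN_adj = 102900/1079 ≈ 95.366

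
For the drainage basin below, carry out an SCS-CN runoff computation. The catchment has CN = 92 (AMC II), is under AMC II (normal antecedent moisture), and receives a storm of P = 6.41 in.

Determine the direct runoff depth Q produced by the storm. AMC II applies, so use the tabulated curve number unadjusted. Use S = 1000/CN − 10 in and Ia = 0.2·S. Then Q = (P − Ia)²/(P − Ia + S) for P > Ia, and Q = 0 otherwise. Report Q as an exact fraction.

Q = 205721649/37588900 in ≈ 5.473 in

CN(II) = 92; AMC II needs no correction.
Retention S: 1000/CN − 10 with CN=92.000 → S = 20/23 ≈ 0.870 in
Initial abstraction Ia = S/5 = (20/23)/5 = 4/23 ≈ 0.174 in
Excess rainfall: 6.410 − 0.174 = 6.236 in; P > Ia so Q > 0
Q: (14343/2300)² ÷ (16343/2300) = 205721649/37588900 in (≈ 5.473 in)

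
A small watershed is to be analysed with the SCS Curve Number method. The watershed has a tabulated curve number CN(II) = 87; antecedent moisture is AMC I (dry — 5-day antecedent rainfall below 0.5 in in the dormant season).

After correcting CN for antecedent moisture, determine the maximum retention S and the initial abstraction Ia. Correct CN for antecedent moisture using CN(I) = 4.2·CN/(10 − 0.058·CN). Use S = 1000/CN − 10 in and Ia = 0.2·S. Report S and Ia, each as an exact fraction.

CN(I) from CN(II)=87: (4.2·87)/(10 − 0.058·87) = 182700/2477 ≈ 73.759
S = 1000/(182700/2477) − 10 = 6500/1827 in ≈ 3.558 in
Ia = 0.2S: 0.2·3.558 = 0.712 in (exactly 1300/1827)

S = 6500/1827 in ≈ 3.558 in; Ia = 1300/1827 in ≈ 0.712 in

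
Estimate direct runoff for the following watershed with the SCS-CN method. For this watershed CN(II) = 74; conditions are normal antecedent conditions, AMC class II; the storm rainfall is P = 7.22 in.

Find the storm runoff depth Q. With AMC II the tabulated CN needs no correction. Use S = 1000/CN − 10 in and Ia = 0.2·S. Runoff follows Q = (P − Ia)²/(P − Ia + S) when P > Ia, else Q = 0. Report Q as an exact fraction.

Average conditions: CN = 74 (no AMC adjustment).
S = 1000/74 − 10 = 130/37 in ≈ 3.514 in
Ia = 0.2·(130/37) = 26/37 in ≈ 0.703 in
Since P=7.220 > Ia=0.703: effective rainfall P−Ia = 12057/1850 in
Runoff Q = (P−Ia)²/(P−Ia+S) = (6.517)²/(6.517+3.514) = 145371249/34330450 ≈ 4.234 in

Q = 145371249/34330450 in ≈ 4.234 in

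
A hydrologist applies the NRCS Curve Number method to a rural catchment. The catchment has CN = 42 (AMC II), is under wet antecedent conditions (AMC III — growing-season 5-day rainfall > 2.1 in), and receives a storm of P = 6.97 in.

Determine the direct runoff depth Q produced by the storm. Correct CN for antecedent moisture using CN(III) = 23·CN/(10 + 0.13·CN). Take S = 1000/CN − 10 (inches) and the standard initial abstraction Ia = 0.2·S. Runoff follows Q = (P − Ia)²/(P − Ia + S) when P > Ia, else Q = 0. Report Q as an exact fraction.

Adjust CN=42 to AMC III: 23·42/(10 + 0.13·42) → 966 ÷ (773/50) = 48300/773 ≈ 62.484
Retention S: 1000/CN − 10 with CN=62.484 → S = 2900/483 ≈ 6.004 in
Initial abstraction Ia = S/5 = (2900/483)/5 = 580/483 ≈ 1.201 in
Since P=6.970 > Ia=1.201: effective rainfall P−Ia = 278651/48300 in
Q: (278651/48300)² ÷ (568651/48300) = 77646379801/27465843300 in (≈ 2.827 in)

Q = 77646379801/27465843300 in ≈ 2.827 in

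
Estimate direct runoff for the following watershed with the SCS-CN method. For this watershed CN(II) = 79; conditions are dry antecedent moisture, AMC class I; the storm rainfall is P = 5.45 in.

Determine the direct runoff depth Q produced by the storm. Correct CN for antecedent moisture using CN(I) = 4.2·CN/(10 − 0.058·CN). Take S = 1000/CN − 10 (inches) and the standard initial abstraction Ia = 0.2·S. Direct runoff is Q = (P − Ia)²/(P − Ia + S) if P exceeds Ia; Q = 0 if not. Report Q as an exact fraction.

Adjust CN=79 to AMC I: 4.2·79/(10 − 0.058·79) → (1659/5) ÷ (2709/500) = 7900/129 ≈ 61.240
Max retention: S = 1000/(7900/129) − 10 = 500/79 in (≈ 6.329 in)
Ia = 0.2·(500/79) = 100/79 in ≈ 1.266 in
Since P=5.450 > Ia=1.266: effective rainfall P−Ia = 6611/1580 in
Runoff Q = (P−Ia)²/(P−Ia+S) = (4.184)²/(4.184+6.329) = 43705321/26245380 ≈ 1.665 in

Q = 43705321/26245380 in ≈ 1.665 in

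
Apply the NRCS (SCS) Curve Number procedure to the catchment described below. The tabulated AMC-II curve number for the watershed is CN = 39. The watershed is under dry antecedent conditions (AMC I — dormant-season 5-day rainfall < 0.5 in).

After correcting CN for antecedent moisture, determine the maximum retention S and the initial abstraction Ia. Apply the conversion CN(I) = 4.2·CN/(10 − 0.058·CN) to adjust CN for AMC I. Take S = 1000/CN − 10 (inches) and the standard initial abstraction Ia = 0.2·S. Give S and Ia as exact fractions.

Adjust CN=39 to AMC I: 4.2·39/(10 − 0.058·39) → (819/5) ÷ (3869/500) = 81900/3869 ≈ 21.168
Max retention: S = 1000/(81900/3869) − 10 = 30500/819 in (≈ 37.241 in)
Ia = 0.2·(30500/819) = 6100/819 in ≈ 7.448 in

S = 30500/819 in ≈ 37.241 in; Ia = 6100/819 in ≈ 7.448 in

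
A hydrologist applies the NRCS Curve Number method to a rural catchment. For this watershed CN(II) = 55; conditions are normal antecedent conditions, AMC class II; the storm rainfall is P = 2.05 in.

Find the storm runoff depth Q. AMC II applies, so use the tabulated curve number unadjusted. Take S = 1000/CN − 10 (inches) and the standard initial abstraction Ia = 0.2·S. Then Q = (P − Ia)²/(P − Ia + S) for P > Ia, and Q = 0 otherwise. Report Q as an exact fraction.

Q = 8281/416020 in ≈ 0.020 in

CN(II) = 55; AMC II needs no correction.
Retention S: 1000/CN − 10 with CN=55.000 → S = 90/11 ≈ 8.182 in
Initial abstraction Ia = S/5 = (90/11)/5 = 18/11 ≈ 1.636 in
Since P=2.050 > Ia=1.636: effective rainfall P−Ia = 91/220 in
Q: (91/220)² ÷ (1891/220) = 8281/416020 in (≈ 0.020 in)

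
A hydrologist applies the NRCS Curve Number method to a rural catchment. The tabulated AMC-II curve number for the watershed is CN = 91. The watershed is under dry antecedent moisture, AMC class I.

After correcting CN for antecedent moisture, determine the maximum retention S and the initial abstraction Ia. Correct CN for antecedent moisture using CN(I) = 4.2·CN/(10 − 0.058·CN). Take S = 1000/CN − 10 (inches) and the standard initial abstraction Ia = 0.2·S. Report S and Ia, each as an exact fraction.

S = 1500/637 in ≈ 2.355 in; Ia = 300/637 in ≈ 0.471 in

Dry (AMC I): CN(I) = 4.2·91/(10 − 0.058·91) = (1911/5)/(2361/500) = 63700/787 ≈ 80.940
S = 1000/(63700/787) − 10 = 1500/637 in ≈ 2.355 in
Ia = 0.2·(1500/637) = 300/637 in ≈ 0.471 in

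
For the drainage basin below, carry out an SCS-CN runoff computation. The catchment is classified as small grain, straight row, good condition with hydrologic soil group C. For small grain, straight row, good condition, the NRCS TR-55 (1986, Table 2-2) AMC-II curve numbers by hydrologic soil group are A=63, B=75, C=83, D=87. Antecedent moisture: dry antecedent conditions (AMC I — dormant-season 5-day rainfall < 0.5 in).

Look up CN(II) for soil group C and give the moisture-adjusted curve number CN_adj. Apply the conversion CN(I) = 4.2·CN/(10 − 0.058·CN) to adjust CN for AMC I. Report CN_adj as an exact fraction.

CN_adj = 174300/2593 ≈ 67.219

NRCS table: small grain, straight row, good condition, soil group C → CN(II) = 83
Adjust CN=83 to AMC I: 4.2·83/(10 − 0.058·83) → (1743/5) ÷ (2593/500) = 174300/2593 ≈ 67.219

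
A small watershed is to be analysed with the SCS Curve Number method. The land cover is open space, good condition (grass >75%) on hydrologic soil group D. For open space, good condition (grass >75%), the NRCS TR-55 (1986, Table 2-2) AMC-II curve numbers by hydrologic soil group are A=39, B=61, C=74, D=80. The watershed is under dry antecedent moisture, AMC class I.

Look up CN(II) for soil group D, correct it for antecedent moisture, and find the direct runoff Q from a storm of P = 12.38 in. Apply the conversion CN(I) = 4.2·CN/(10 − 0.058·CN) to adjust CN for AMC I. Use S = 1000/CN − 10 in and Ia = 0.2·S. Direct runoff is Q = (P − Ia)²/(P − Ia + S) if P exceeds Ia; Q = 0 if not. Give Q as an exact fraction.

Q = 138039001/18898950 in ≈ 7.304 in

NRCS table: open space, good condition (grass >75%), soil group D → CN(II) = 80
CN(I) from CN(II)=80: (4.2·80)/(10 − 0.058·80) = 4200/67 ≈ 62.687
Retention S: 1000/CN − 10 with CN=62.687 → S = 125/21 ≈ 5.952 in
Ia = 0.2S: 0.2·5.952 = 1.190 in (exactly 25/21)
Since P=12.380 > Ia=1.190: effective rainfall P−Ia = 11749/1050 in
Q = (11749/1050)²/((11749/1050) + 125/21) = (138039001/1102500)/(17999/1050) = 138039001/18898950 in ≈ 7.304 in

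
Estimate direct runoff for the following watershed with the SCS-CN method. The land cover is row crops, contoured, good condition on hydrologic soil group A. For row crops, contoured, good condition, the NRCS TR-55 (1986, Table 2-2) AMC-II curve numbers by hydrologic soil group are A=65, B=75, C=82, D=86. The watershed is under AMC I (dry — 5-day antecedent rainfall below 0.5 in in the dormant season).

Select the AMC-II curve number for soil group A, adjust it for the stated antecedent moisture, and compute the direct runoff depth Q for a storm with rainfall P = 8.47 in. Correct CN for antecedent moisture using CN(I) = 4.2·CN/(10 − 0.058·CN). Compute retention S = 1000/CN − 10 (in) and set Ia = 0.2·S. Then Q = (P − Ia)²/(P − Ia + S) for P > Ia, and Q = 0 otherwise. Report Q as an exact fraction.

NRCS table: row crops, contoured, good condition, soil group A → CN(II) = 65
Dry (AMC I): CN(I) = 4.2·65/(10 − 0.058·65) = 273/(623/100) = 3900/89 ≈ 43.820
S = 1000/(3900/89) − 10 = 500/39 in ≈ 12.821 in
Ia = 0.2S: 0.2·12.821 = 2.564 in (exactly 100/39)
Excess rainfall: 8.470 − 2.564 = 5.906 in; P > Ia so Q > 0
Runoff Q = (P−Ia)²/(P−Ia+S) = (5.906)²/(5.906+12.821) = 530519089/284828700 ≈ 1.863 in

Q = 530519089/284828700 in ≈ 1.863 in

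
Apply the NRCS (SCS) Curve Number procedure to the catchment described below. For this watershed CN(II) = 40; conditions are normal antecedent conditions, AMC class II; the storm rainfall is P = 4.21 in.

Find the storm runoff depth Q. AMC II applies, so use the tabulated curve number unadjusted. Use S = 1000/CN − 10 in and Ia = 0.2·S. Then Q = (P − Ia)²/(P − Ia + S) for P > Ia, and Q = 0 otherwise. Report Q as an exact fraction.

Q = 14641/162100 in ≈ 0.090 in

CN(II) = 40; AMC II needs no correction.
Max retention: S = 1000/40 − 10 = 15 in (≈ 15.000 in)
Ia = 0.2S: 0.2·15.000 = 3.000 in (exactly 3)
P − Ia = 4.210 − 3.000 = 121/100 ≈ 1.210 in (> 0, runoff occurs)
Q = (121/100)²/((121/100) + 15) = (14641/10000)/(1621/100) = 14641/162100 in ≈ 0.090 in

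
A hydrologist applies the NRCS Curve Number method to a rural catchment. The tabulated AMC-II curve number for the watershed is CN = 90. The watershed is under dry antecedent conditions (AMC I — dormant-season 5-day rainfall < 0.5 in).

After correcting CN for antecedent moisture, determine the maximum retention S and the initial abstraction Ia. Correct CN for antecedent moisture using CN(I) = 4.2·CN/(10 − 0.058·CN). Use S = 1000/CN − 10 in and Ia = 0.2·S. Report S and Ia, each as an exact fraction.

S = 500/189 in ≈ 2.646 in; Ia = 100/189 in ≈ 0.529 in

Adjust CN=90 to AMC I: 4.2·90/(10 − 0.058·90) → 378 ÷ (239/50) = 18900/239 ≈ 79.079
S = 1000/(18900/239) − 10 = 500/189 in ≈ 2.646 in
Ia = 0.2S: 0.2·2.646 = 0.529 in (exactly 100/189)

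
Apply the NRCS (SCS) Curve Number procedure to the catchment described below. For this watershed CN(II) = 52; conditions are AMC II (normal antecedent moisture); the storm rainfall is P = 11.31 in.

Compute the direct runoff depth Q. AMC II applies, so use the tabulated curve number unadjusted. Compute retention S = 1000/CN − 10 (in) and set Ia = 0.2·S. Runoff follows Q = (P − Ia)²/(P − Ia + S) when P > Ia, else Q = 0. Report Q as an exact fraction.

Average conditions: CN = 52 (no AMC adjustment).
Max retention: S = 1000/52 − 10 = 120/13 in (≈ 9.231 in)
Initial abstraction Ia = S/5 = (120/13)/5 = 24/13 ≈ 1.846 in
P − Ia = 11.310 − 1.846 = 12303/1300 ≈ 9.464 in (> 0, runoff occurs)
Q: (12303/1300)² ÷ (24303/1300) = 50454603/10531300 in (≈ 4.791 in)

Q = 50454603/10531300 in ≈ 4.791 in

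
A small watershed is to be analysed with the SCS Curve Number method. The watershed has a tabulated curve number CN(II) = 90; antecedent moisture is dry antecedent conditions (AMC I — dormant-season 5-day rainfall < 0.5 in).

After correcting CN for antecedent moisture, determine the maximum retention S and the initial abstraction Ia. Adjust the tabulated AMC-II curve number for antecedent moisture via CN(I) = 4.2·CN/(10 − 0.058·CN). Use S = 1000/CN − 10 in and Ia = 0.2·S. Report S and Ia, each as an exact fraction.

S = 500/189 in ≈ 2.646 in; Ia = 100/189 in ≈ 0.529 in

Adjust CN=90 to AMC I: 4.2·90/(10 − 0.058·90) → 378 ÷ (239/50) = 18900/239 ≈ 79.079
Max retention: S = 1000/(18900/239) − 10 = 500/189 in (≈ 2.646 in)
Ia = 0.2·(500/189) = 100/189 in ≈ 0.529 in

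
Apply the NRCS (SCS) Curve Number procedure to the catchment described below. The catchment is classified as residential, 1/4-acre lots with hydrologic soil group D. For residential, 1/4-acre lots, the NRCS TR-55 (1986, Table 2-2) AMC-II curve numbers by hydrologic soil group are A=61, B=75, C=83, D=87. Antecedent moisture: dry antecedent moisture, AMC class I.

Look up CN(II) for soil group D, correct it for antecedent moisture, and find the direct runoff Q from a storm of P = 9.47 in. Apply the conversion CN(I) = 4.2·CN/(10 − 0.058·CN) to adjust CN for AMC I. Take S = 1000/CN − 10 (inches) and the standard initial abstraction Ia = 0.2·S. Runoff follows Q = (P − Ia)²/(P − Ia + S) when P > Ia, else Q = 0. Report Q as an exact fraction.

NRCS table: residential, 1/4-acre lots, soil group D → CN(II) = 87
CN(I) from CN(II)=87: (4.2·87)/(10 − 0.058·87) = 182700/2477 ≈ 73.759
S = 1000/(182700/2477) − 10 = 6500/1827 in ≈ 3.558 in
Ia = 0.2S: 0.2·3.558 = 0.712 in (exactly 1300/1827)
Since P=9.470 > Ia=0.712: effective rainfall P−Ia = 1600169/182700 in
Q: (1600169/182700)² ÷ (2250169/182700) = 2560540828561/411105876300 in (≈ 6.228 in)

Q = 2560540828561/411105876300 in ≈ 6.228 in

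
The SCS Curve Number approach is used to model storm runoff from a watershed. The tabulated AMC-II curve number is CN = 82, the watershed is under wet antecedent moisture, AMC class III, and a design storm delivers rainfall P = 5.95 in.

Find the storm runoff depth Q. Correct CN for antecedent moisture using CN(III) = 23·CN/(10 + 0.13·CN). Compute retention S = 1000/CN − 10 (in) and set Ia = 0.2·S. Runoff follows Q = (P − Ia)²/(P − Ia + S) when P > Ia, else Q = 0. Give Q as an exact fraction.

Q = 11797652689/2387996620 in ≈ 4.940 in

Wet (AMC III): CN(III) = 23·82/(10 + 0.13·82) = 1886/(1033/50) = 94300/1033 ≈ 91.288
S = 1000/(94300/1033) − 10 = 900/943 in ≈ 0.954 in
Ia = 0.2S: 0.2·0.954 = 0.191 in (exactly 180/943)
Since P=5.950 > Ia=0.191: effective rainfall P−Ia = 108617/18860 in
Q: (108617/18860)² ÷ (126617/18860) = 11797652689/2387996620 in (≈ 4.940 in)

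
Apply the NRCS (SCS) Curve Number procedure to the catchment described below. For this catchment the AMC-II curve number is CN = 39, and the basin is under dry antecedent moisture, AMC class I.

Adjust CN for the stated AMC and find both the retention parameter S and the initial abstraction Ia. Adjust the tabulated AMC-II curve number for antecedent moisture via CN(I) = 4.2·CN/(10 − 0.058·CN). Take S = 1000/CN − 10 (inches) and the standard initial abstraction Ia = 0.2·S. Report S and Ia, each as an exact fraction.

Dry (AMC I): CN(I) = 4.2·39/(10 − 0.058·39) = (819/5)/(3869/500) = 81900/3869 ≈ 21.168
Max retention: S = 1000/(81900/3869) − 10 = 30500/819 in (≈ 37.241 in)
Initial abstraction Ia = S/5 = (30500/819)/5 = 6100/819 ≈ 7.448 in

S = 30500/819 in ≈ 37.241 in; Ia = 6100/819 in ≈ 7.448 in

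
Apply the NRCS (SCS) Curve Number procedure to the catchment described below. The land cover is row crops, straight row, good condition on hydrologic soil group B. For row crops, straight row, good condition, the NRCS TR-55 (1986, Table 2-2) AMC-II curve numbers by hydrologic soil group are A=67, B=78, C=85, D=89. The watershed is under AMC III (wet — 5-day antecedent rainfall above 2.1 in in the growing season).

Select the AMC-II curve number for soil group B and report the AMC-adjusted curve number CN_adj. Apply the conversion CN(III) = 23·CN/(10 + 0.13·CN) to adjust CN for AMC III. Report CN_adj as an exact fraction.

CN_adj = 89700/1007 ≈ 89.076

NRCS table: row crops, straight row, good condition, soil group B → CN(II) = 78
Adjust CN=78 to AMC III: 23·78/(10 + 0.13·78) → 1794 ÷ (1007/50) = 89700/1007 ≈ 89.076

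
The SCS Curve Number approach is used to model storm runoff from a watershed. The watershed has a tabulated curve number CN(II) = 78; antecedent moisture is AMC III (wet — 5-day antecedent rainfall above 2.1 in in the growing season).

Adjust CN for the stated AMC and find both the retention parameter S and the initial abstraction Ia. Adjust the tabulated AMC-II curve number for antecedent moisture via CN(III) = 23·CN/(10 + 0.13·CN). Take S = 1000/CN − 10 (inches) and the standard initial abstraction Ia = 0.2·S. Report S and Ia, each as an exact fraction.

S = 1100/897 in ≈ 1.226 in; Ia = 220/897 in ≈ 0.245 in

CN(III) from CN(II)=78: (23·78)/(10 + 0.13·78) = 89700/1007 ≈ 89.076
Max retention: S = 1000/(89700/1007) − 10 = 1100/897 in (≈ 1.226 in)
Ia = 0.2S: 0.2·1.226 = 0.245 in (exactly 220/897)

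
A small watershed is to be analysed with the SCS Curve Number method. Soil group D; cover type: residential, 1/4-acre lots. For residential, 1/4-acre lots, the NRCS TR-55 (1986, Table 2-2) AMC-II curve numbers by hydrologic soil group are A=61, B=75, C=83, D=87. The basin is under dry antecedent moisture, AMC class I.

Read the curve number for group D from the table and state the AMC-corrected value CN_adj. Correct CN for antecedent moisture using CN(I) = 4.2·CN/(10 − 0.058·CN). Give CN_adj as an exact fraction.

NRCS table: residential, 1/4-acre lots, soil group D → CN(II) = 87
Dry (AMC I): CN(I) = 4.2·87/(10 − 0.058·87) = (1827/5)/(2477/500) = 182700/2477 ≈ 73.759

CN_adj = 182700/2477 ≈ 73.759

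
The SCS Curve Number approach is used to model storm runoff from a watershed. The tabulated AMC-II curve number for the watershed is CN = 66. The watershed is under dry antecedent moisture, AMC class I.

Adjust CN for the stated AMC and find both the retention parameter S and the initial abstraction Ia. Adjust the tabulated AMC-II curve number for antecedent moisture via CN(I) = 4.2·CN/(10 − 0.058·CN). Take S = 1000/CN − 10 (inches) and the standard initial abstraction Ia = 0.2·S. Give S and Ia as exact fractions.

S = 8500/693 in ≈ 12.266 in; Ia = 1700/693 in ≈ 2.453 in

Dry (AMC I): CN(I) = 4.2·66/(10 − 0.058·66) = (1386/5)/(1543/250) = 69300/1543 ≈ 44.913
Retention S: 1000/CN − 10 with CN=44.913 → S = 8500/693 ≈ 12.266 in
Ia = 0.2·(8500/693) = 1700/693 in ≈ 2.453 in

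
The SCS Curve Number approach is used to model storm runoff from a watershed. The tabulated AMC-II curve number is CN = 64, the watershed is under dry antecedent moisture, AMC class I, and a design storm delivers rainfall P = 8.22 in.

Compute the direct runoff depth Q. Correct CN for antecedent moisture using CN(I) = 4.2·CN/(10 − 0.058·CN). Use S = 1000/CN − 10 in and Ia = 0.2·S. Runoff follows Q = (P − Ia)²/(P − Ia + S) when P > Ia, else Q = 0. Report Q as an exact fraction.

Adjust CN=64 to AMC I: 4.2·64/(10 − 0.058·64) → (1344/5) ÷ (786/125) = 5600/131 ≈ 42.748
Max retention: S = 1000/(5600/131) − 10 = 375/28 in (≈ 13.393 in)
Initial abstraction Ia = S/5 = (375/28)/5 = 75/28 ≈ 2.679 in
Since P=8.220 > Ia=2.679: effective rainfall P−Ia = 3879/700 in
Q: (3879/700)² ÷ (6627/350) = 5015547/3092600 in (≈ 1.622 in)

Q = 5015547/3092600 in ≈ 1.622 in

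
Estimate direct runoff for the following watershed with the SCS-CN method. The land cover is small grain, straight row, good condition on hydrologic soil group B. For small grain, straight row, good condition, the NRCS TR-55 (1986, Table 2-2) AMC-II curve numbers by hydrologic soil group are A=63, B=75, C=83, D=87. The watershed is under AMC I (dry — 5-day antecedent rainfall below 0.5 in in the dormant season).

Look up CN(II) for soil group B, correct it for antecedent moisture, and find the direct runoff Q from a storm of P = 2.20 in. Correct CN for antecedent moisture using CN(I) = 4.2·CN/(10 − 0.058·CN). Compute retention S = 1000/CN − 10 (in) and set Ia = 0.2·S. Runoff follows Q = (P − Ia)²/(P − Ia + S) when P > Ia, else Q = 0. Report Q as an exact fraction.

NRCS table: small grain, straight row, good condition, soil group B → CN(II) = 75
Adjust CN=75 to AMC I: 4.2·75/(10 − 0.058·75) → 315 ÷ (113/20) = 6300/113 ≈ 55.752
Retention S: 1000/CN − 10 with CN=55.752 → S = 500/63 ≈ 7.937 in
Ia = 0.2S: 0.2·7.937 = 1.587 in (exactly 100/63)
Since P=2.200 > Ia=1.587: effective rainfall P−Ia = 193/315 in
Q: (193/315)² ÷ (2693/315) = 37249/848295 in (≈ 0.044 in)

Q = 37249/848295 in ≈ 0.044 in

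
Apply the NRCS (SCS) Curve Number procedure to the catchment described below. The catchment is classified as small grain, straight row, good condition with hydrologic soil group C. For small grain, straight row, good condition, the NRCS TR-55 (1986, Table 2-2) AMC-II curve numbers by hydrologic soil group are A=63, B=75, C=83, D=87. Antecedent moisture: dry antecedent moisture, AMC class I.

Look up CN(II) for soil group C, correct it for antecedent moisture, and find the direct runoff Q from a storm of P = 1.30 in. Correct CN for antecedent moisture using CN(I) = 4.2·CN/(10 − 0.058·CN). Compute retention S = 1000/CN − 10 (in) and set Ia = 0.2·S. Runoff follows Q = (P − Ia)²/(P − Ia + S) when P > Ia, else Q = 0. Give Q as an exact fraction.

Q = 32024281/1580186370 in ≈ 0.020 in

NRCS table: small grain, straight row, good condition, soil group C → CN(II) = 83
Adjust CN=83 to AMC I: 4.2·83/(10 − 0.058·83) → (1743/5) ÷ (2593/500) = 174300/2593 ≈ 67.219
S = 1000/(174300/2593) − 10 = 8500/1743 in ≈ 4.877 in
Initial abstraction Ia = S/5 = (8500/1743)/5 = 1700/1743 ≈ 0.975 in
Excess rainfall: 1.300 − 0.975 = 0.325 in; P > Ia so Q > 0
Q = (5659/17430)²/((5659/17430) + 8500/1743) = (32024281/303804900)/(90659/17430) = 32024281/1580186370 in ≈ 0.020 in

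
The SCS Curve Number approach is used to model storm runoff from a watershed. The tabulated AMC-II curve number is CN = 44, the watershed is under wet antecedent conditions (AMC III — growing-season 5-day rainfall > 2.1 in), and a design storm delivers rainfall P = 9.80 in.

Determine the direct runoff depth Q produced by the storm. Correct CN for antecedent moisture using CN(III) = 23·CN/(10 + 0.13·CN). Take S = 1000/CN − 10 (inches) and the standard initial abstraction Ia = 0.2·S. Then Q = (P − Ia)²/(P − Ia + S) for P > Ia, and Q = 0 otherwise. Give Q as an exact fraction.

Wet (AMC III): CN(III) = 23·44/(10 + 0.13·44) = 1012/(393/25) = 25300/393 ≈ 64.377
S = 1000/(25300/393) − 10 = 1400/253 in ≈ 5.534 in
Ia = 0.2·(1400/253) = 280/253 in ≈ 1.107 in
P − Ia = 9.800 − 1.107 = 10997/1265 ≈ 8.693 in (> 0, runoff occurs)
Runoff Q = (P−Ia)²/(P−Ia+S) = (8.693)²/(8.693+5.534) = 17276287/3252315 ≈ 5.312 in

Q = 17276287/3252315 in ≈ 5.312 in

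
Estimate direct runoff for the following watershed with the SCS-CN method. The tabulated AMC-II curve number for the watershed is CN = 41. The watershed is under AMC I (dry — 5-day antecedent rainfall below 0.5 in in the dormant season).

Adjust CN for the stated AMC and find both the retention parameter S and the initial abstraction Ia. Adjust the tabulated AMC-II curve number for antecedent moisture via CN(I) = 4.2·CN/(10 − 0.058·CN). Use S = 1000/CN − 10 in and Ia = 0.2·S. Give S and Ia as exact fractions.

S = 29500/861 in ≈ 34.262 in; Ia = 5900/861 in ≈ 6.852 in

Dry (AMC I): CN(I) = 4.2·41/(10 − 0.058·41) = (861/5)/(3811/500) = 86100/3811 ≈ 22.592
Max retention: S = 1000/(86100/3811) − 10 = 29500/861 in (≈ 34.262 in)
Ia = 0.2·(29500/861) = 5900/861 in ≈ 6.852 in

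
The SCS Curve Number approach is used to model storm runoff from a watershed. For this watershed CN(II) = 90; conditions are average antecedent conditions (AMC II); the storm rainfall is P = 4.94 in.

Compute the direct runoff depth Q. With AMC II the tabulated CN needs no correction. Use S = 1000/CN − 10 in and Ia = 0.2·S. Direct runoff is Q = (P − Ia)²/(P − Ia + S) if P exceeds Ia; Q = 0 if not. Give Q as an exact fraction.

Q = 4507129/1180350 in ≈ 3.818 in

Average conditions: CN = 90 (no AMC adjustment).
S = 1000/90 − 10 = 10/9 in ≈ 1.111 in
Ia = 0.2·(10/9) = 2/9 in ≈ 0.222 in
Excess rainfall: 4.940 − 0.222 = 4.718 in; P > Ia so Q > 0
Q: (2123/450)² ÷ (2623/450) = 4507129/1180350 in (≈ 3.818 in)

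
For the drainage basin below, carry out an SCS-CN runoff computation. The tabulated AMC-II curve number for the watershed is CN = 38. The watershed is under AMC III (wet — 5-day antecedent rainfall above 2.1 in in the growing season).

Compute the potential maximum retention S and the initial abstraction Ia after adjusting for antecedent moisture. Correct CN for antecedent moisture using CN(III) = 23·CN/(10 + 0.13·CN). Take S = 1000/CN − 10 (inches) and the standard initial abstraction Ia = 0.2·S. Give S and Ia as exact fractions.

Wet (AMC III): CN(III) = 23·38/(10 + 0.13·38) = 874/(747/50) = 43700/747 ≈ 58.501
Retention S: 1000/CN − 10 with CN=58.501 → S = 3100/437 ≈ 7.094 in
Initial abstraction Ia = S/5 = (3100/437)/5 = 620/437 ≈ 1.419 in

S = 3100/437 in ≈ 7.094 in; Ia = 620/437 in ≈ 1.419 in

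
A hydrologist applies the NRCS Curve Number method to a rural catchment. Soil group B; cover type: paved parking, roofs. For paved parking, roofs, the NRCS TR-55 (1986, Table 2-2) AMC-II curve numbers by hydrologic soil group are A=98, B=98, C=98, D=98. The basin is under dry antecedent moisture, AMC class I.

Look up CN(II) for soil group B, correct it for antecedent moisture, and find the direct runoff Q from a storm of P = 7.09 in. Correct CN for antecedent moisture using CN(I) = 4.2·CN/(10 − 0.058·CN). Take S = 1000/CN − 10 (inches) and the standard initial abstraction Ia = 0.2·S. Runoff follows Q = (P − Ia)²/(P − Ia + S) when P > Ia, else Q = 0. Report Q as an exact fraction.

Q = 517768032721/79187826900 in ≈ 6.538 in

NRCS table: paved parking, roofs, soil group B → CN(II) = 98
Adjust CN=98 to AMC I: 4.2·98/(10 − 0.058·98) → (2058/5) ÷ (1079/250) = 102900/1079 ≈ 95.366
Max retention: S = 1000/(102900/1079) − 10 = 500/1029 in (≈ 0.486 in)
Ia = 0.2·(500/1029) = 100/1029 in ≈ 0.097 in
Excess rainfall: 7.090 − 0.097 = 6.993 in; P > Ia so Q > 0
Runoff Q = (P−Ia)²/(P−Ia+S) = (6.993)²/(6.993+0.486) = 517768032721/79187826900 ≈ 6.538 in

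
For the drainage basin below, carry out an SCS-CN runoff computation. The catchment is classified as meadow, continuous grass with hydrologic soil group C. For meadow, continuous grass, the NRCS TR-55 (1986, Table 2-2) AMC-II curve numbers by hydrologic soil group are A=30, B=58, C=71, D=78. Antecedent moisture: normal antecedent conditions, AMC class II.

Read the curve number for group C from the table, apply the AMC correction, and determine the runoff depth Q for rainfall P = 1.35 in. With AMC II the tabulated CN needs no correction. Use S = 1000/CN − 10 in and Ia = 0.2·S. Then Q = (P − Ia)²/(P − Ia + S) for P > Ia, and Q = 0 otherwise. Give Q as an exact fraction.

NRCS table: meadow, continuous grass, soil group C → CN(II) = 71
CN(II) = 71; AMC II needs no correction.
S = 1000/71 − 10 = 290/71 in ≈ 4.085 in
Ia = 0.2S: 0.2·4.085 = 0.817 in (exactly 58/71)
Since P=1.350 > Ia=0.817: effective rainfall P−Ia = 757/1420 in
Q: (757/1420)² ÷ (6557/1420) = 573049/9310940 in (≈ 0.062 in)

Q = 573049/9310940 in ≈ 0.062 in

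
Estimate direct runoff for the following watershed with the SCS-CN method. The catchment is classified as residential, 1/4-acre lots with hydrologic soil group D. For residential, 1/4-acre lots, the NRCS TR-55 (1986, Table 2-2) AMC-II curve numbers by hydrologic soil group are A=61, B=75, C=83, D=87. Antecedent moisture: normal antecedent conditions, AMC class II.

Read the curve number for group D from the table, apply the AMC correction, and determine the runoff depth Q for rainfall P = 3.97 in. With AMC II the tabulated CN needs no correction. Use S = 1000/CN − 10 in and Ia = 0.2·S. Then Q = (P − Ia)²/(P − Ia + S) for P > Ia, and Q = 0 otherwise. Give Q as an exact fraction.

Q = 1020099721/390969300 in ≈ 2.609 in

NRCS table: residential, 1/4-acre lots, soil group D → CN(II) = 87
AMC II — tabulated CN = 87 applies directly.
Max retention: S = 1000/87 − 10 = 130/87 in (≈ 1.494 in)
Initial abstraction Ia = S/5 = (130/87)/5 = 26/87 ≈ 0.299 in
P − Ia = 3.970 − 0.299 = 31939/8700 ≈ 3.671 in (> 0, runoff occurs)
Q = (31939/8700)²/((31939/8700) + 130/87) = (1020099721/75690000)/(44939/8700) = 1020099721/390969300 in ≈ 2.609 in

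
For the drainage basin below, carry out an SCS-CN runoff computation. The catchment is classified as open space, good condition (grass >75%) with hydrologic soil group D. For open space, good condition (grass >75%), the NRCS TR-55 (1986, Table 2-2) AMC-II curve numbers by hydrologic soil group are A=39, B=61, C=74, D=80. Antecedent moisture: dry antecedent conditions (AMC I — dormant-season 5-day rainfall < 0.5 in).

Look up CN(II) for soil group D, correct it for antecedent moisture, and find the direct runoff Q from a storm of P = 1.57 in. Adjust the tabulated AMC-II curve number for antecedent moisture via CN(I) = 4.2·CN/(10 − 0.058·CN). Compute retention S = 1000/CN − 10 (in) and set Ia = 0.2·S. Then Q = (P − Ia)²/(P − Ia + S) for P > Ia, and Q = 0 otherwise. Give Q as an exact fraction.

NRCS table: open space, good condition (grass >75%), soil group D → CN(II) = 80
CN(I) from CN(II)=80: (4.2·80)/(10 − 0.058·80) = 4200/67 ≈ 62.687
Retention S: 1000/CN − 10 with CN=62.687 → S = 125/21 ≈ 5.952 in
Ia = 0.2S: 0.2·5.952 = 1.190 in (exactly 25/21)
Since P=1.570 > Ia=1.190: effective rainfall P−Ia = 797/2100 in
Q = (797/2100)²/((797/2100) + 125/21) = (635209/4410000)/(13297/2100) = 635209/27923700 in ≈ 0.023 in

Q = 635209/27923700 in ≈ 0.023 in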